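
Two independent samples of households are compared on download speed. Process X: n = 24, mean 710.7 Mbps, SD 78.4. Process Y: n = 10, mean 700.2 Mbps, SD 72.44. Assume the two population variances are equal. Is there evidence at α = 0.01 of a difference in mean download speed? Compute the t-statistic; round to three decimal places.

0.363

Let group 1 = process X, group 2 = process Y. H0: μ_1 = μ_2; H1: μ_1 ≠ μ_2 (two-sample pooled-variance t-test, two-sided).
s_p² = [(24−1)·78.4² + (10−1)·72.44²]/(24+10−2) = 5893.71
t = (710.7 − 700.2)/√[5893.71·(1/24 + 1/10)] = 0.363
df = n₁ + n₂ − 2 = 32
Two-sided p-value ≈ 0.719
Since p ≈ 0.719 > α = 0.01, fail to reject H0; the data do not provide sufficient evidence against H0.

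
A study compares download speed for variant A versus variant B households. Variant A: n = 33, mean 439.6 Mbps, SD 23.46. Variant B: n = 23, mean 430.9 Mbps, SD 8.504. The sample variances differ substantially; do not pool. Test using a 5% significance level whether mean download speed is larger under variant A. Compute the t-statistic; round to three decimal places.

Let group 1 = variant A, group 2 = variant B. H0: μ_1 = μ_2; H1: μ_1 > μ_2 (Welch's two-sample t-test, right-tailed).
t = (x̄_1 − x̄_2)/√(s_1²/n_1 + s_2²/n_2) = (439.6 − 430.9)/√(23.46²/33 + 8.504²/23) = 1.954
Welch–Satterthwaite df ≈ 42.98
p-value = P(T ≥ 1.954) ≈ 0.0286
Since p ≈ 0.0286 < α = 0.05, reject H0; the data support H1.

1.954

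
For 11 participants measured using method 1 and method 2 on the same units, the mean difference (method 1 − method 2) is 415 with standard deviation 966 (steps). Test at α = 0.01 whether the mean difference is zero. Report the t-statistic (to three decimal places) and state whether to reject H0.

t = 1.425; fail to reject H0

H0: μ_d = 0; H1: μ_d ≠ 0 (paired t-test on the differences, two-sided).
t = d̄/(s_d/√n) = 415/(966/√11) = 1.425
df = n − 1 = 10
Two-sided p-value ≈ 0.1847
Since p ≈ 0.1847 > α = 0.01, fail to reject H0; the data do not provide sufficient evidence against H0.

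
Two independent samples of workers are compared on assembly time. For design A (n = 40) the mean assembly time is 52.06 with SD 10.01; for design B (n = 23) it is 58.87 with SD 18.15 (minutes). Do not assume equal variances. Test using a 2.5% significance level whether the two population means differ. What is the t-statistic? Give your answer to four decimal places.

Let group 1 = design A, group 2 = design B. H0: μ_1 = μ_2; H1: μ_1 ≠ μ_2 (Welch's two-sample t-test, two-sided).
t = (x̄_1 − x̄_2)/√(s_1²/n_1 + s_2²/n_2) = (52.06 − 58.87)/√(10.01²/40 + 18.15²/23) = -1.6601
Welch–Satterthwaite df ≈ 29.85
Two-sided p-value ≈ 0.107
Since p ≈ 0.107 > α = 0.025, fail to reject H0; the data do not provide sufficient evidence against H0.

-1.6601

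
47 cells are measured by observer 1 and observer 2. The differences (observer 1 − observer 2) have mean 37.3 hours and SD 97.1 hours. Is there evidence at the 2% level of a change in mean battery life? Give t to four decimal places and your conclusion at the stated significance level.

H0: μ_d = 0; H1: μ_d ≠ 0 (paired t-test on the differences, two-sided).
t = d̄/(s_d/√n) = 37.3/(97.1/√47) = 2.6335
df = n − 1 = 46
Two-sided p-value ≈ 0.011
Since p ≈ 0.011 < α = 0.02, reject H0; the evidence is statistically significant.

t = 2.6335; reject H0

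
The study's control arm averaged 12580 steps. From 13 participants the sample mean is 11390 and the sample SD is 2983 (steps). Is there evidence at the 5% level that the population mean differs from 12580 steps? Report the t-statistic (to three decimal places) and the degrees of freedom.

H0: μ = 12580; H1: μ ≠ 12580 (one-sample t-test, two-sided).
t = (x̄ − μ₀)/(s/√n) = (11390 − 12580)/(2983/√13) = -1.438
df = n − 1 = 12
Two-sided p-value ≈ 0.1759
Since p ≈ 0.1759 > α = 0.05, fail to reject H0; the data do not provide sufficient evidence against H0.

t = -1.438, df = 12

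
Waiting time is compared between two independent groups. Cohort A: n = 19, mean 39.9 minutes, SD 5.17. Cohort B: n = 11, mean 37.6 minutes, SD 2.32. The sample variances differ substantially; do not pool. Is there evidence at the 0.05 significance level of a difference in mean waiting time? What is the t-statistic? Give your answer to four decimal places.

Let group 1 = cohort A, group 2 = cohort B. H0: μ_1 = μ_2; H1: μ_1 ≠ μ_2 (Welch's two-sample t-test, two-sided).
t = (x̄_1 − x̄_2)/√(s_1²/n_1 + s_2²/n_2) = (39.9 − 37.6)/√(5.17²/19 + 2.32²/11) = 1.6703
Welch–Satterthwaite df ≈ 26.85
Two-sided p-value ≈ 0.1065
Since p ≈ 0.1065 > α = 0.05, fail to reject H0; the evidence is not statistically significant.

1.6703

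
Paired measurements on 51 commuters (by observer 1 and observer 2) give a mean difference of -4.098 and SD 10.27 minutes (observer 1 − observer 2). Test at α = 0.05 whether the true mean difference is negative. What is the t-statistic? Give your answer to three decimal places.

H0: μ_d = 0; H1: μ_d < 0 (paired t-test on the differences, left-tailed).
t = d̄/(s_d/√n) = -4.098/(10.27/√51) = -2.850
df = n − 1 = 50
p-value = P(T ≤ -2.850) ≈ 0.003
Since p ≈ 0.003 < α = 0.05, reject H0; the data support H1.

-2.850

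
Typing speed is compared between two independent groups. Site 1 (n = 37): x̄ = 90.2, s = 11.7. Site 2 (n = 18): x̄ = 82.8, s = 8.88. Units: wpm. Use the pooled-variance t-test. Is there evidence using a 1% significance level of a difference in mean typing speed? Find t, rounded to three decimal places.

Let group 1 = site 1, group 2 = site 2. H0: μ_1 = μ_2; H1: μ_1 ≠ μ_2 (two-sample pooled-variance t-test, two-sided).
s_p² = [(37−1)·11.7² + (18−1)·8.88²]/(37+18−2) = 118.275
t = (90.2 − 82.8)/√[118.275·(1/37 + 1/18)] = 2.368
df = n₁ + n₂ − 2 = 53
Two-sided p-value ≈ 0.0216
Since p ≈ 0.0216 > α = 0.01, fail to reject H0; the data do not provide sufficient evidence against H0.

2.368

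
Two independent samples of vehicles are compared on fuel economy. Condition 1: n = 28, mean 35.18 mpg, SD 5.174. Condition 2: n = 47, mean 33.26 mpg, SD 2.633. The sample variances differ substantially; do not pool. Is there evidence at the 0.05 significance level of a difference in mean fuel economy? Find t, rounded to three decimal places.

1.828

Let group 1 = condition 1, group 2 = condition 2. H0: μ_1 = μ_2; H1: μ_1 ≠ μ_2 (Welch's two-sample t-test, two-sided).
t = (x̄_1 − x̄_2)/√(s_1²/n_1 + s_2²/n_2) = (35.18 − 33.26)/√(5.174²/28 + 2.633²/47) = 1.828
Welch–Satterthwaite df ≈ 35.48
Two-sided p-value ≈ 0.0760
Since p ≈ 0.0760 > α = 0.05, fail to reject H0; the data do not provide sufficient evidence against H0.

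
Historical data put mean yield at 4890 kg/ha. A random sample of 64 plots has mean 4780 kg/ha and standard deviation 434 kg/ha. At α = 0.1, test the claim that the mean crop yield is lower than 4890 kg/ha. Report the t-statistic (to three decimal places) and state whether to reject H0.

H0: μ = 4890; H1: μ < 4890 (one-sample t-test, left-tailed).
t = (x̄ − μ₀)/(s/√n) = (4780 − 4890)/(434/√64) = -2.028
df = n − 1 = 63
p-value = P(T ≤ -2.028) ≈ 0.023
Since p ≈ 0.023 < α = 0.1, reject H0; the data support H1.

t = -2.028; reject H0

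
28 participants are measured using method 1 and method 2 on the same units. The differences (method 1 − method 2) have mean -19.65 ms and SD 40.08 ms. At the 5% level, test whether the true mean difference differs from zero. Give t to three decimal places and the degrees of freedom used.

t = -2.594, df = 27

H0: μ_d = 0; H1: μ_d ≠ 0 (paired t-test on the differences, two-sided).
t = d̄/(s_d/√n) = -19.65/(40.08/√28) = -2.594
df = n − 1 = 27
Two-sided p-value ≈ 0.015
Since p ≈ 0.015 < α = 0.05, reject H0; the evidence is statistically significant.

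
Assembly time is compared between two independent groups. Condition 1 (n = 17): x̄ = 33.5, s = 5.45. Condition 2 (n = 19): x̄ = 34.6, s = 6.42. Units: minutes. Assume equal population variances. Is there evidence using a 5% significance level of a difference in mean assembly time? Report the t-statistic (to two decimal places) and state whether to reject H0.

Let group 1 = condition 1, group 2 = condition 2. H0: μ_1 = μ_2; H1: μ_1 ≠ μ_2 (two-sample pooled-variance t-test, two-sided).
s_p² = [(17−1)·5.45² + (19−1)·6.42²]/(17+19−2) = 35.7981
t = (33.5 − 34.6)/√[35.7981·(1/17 + 1/19)] = -0.55
df = n₁ + n₂ − 2 = 34
Two-sided p-value ≈ 0.5854
Since p ≈ 0.5854 > α = 0.05, fail to reject H0; the evidence is not statistically significant.

t = -0.55; fail to reject H0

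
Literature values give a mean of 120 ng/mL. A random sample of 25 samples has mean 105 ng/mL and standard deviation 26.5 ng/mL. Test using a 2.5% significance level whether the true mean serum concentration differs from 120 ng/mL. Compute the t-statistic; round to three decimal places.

-2.830

H0: μ = 120; H1: μ ≠ 120 (one-sample t-test, two-sided).
t = (x̄ − μ₀)/(s/√n) = (105 − 120)/(26.5/√25) = -2.830
df = n − 1 = 24
Two-sided p-value ≈ 0.009
Since p ≈ 0.009 < α = 0.025, reject H0; the evidence is statistically significant.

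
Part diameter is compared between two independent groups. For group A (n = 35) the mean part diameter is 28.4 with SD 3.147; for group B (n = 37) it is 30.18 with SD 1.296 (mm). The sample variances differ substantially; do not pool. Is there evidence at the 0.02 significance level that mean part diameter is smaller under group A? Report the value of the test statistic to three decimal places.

Let group 1 = group A, group 2 = group B. H0: μ_1 = μ_2; H1: μ_1 < μ_2 (Welch's two-sample t-test, left-tailed).
t = (x̄_1 − x̄_2)/√(s_1²/n_1 + s_2²/n_2) = (28.4 − 30.18)/√(3.147²/35 + 1.296²/37) = -3.106
Welch–Satterthwaite df ≈ 44.70
p-value = P(T ≤ -3.106) ≈ 0.0016
Since p ≈ 0.0016 < α = 0.02, reject H0; the data support H1.

-3.106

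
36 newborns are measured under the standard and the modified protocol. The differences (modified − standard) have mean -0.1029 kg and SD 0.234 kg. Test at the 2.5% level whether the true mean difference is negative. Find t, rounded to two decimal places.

H0: μ_d = 0; H1: μ_d < 0 (paired t-test on the differences, left-tailed).
t = d̄/(s_d/√n) = -0.1029/(0.234/√36) = -2.64
df = n − 1 = 35
p-value = P(T ≤ -2.64) ≈ 0.0062
Since p ≈ 0.0062 < α = 0.025, reject H0; the data support H1.

-2.64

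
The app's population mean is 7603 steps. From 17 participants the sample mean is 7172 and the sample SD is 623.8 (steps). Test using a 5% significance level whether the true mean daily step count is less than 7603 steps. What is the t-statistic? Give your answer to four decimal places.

-2.8488

H0: μ = 7603; H1: μ < 7603 (one-sample t-test, left-tailed).
t = (x̄ − μ₀)/(s/√n) = (7172 − 7603)/(623.8/√17) = -2.8488
df = n − 1 = 16
p-value = P(T ≤ -2.8488) ≈ 0.006
Since p ≈ 0.006 < α = 0.05, reject H0; the data support H1.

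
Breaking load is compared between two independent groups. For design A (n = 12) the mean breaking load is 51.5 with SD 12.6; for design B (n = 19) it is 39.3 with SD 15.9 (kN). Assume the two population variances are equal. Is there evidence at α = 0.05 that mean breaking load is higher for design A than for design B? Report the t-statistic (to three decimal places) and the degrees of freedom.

t = 2.245, df = 29

Let group 1 = design A, group 2 = design B. H0: μ_1 = μ_2; H1: μ_1 > μ_2 (two-sample pooled-variance t-test, right-tailed).
s_p² = [(12−1)·12.6² + (19−1)·15.9²]/(12+19−2) = 217.136
t = (51.5 − 39.3)/√[217.136·(1/12 + 1/19)] = 2.245
df = n₁ + n₂ − 2 = 29
p-value = P(T ≥ 2.245) ≈ 0.0163
Since p ≈ 0.0163 < α = 0.05, reject H0; the data support H1.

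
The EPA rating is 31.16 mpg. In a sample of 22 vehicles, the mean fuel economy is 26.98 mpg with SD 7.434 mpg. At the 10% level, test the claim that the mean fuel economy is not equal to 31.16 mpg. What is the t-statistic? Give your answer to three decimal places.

H0: μ = 31.16; H1: μ ≠ 31.16 (one-sample t-test, two-sided).
t = (x̄ − μ₀)/(s/√n) = (26.98 − 31.16)/(7.434/√22) = -2.637
df = n − 1 = 21
Two-sided p-value ≈ 0.015
Since p ≈ 0.015 < α = 0.1, reject H0; the evidence is statistically significant.

-2.637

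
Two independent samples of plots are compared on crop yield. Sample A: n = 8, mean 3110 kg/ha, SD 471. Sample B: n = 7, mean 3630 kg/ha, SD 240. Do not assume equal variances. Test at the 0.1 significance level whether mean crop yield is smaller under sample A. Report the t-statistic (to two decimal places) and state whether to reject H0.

t = -2.74; reject H0

Let group 1 = sample A, group 2 = sample B. H0: μ_1 = μ_2; H1: μ_1 < μ_2 (Welch's two-sample t-test, left-tailed).
t = (x̄_1 − x̄_2)/√(s_1²/n_1 + s_2²/n_2) = (3110 − 3630)/√(471²/8 + 240²/7) = -2.74
Welch–Satterthwaite df ≈ 10.67
p-value = P(T ≤ -2.74) ≈ 0.010
Since p ≈ 0.010 < α = 0.1, reject H0; the data support H1.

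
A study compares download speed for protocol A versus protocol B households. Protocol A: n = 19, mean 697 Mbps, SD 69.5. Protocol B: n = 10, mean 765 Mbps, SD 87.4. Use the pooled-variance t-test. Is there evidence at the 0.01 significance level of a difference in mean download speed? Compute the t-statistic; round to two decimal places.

-2.29

Let group 1 = protocol A, group 2 = protocol B. H0: μ_1 = μ_2; H1: μ_1 ≠ μ_2 (two-sample pooled-variance t-test, two-sided).
s_p² = [(19−1)·69.5² + (10−1)·87.4²]/(19+10−2) = 5766.42
t = (697 − 765)/√[5766.42·(1/19 + 1/10)] = -2.29
df = n₁ + n₂ − 2 = 27
Two-sided p-value ≈ 0.0299
Since p ≈ 0.0299 > α = 0.01, fail to reject H0; the data do not provide sufficient evidence against H0.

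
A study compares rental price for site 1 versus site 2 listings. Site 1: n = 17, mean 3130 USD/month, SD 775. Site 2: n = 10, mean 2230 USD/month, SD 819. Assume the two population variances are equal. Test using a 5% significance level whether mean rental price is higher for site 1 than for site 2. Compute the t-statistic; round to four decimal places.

2.8546

Let group 1 = site 1, group 2 = site 2. H0: μ_1 = μ_2; H1: μ_1 > μ_2 (two-sample pooled-variance t-test, right-tailed).
s_p² = [(17−1)·775² + (10−1)·819²]/(17+10−2) = 625874
t = (3130 − 2230)/√[625874·(1/17 + 1/10)] = 2.8546
df = n₁ + n₂ − 2 = 25
p-value = P(T ≥ 2.8546) ≈ 0.0043
Since p ≈ 0.0043 < α = 0.05, reject H0; the evidence is statistically significant.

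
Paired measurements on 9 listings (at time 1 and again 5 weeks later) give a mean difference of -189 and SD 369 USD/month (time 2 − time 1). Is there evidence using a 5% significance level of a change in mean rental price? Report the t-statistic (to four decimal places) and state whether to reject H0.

H0: μ_d = 0; H1: μ_d ≠ 0 (paired t-test on the differences, two-sided).
t = d̄/(s_d/√n) = -189/(369/√9) = -1.5366
df = n − 1 = 8
Two-sided p-value ≈ 0.1629
Since p ≈ 0.1629 > α = 0.05, fail to reject H0; the data do not provide sufficient evidence against H0.

t = -1.5366; fail to reject H0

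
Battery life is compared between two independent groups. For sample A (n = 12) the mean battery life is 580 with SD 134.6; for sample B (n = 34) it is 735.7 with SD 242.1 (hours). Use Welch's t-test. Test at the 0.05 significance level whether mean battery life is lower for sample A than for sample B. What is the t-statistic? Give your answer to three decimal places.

-2.738

Let group 1 = sample A, group 2 = sample B. H0: μ_1 = μ_2; H1: μ_1 < μ_2 (Welch's two-sample t-test, left-tailed).
t = (x̄_1 − x̄_2)/√(s_1²/n_1 + s_2²/n_2) = (580 − 735.7)/√(134.6²/12 + 242.1²/34) = -2.738
Welch–Satterthwaite df ≈ 35.18
p-value = P(T ≤ -2.738) ≈ 0.005
Since p ≈ 0.005 < α = 0.05, reject H0; the data support H1.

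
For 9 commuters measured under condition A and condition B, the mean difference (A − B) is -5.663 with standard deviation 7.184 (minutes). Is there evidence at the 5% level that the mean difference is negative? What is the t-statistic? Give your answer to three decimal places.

H0: μ_d = 0; H1: μ_d < 0 (paired t-test on the differences, left-tailed).
t = d̄/(s_d/√n) = -5.663/(7.184/√9) = -2.365
df = n − 1 = 8
p-value = P(T ≤ -2.365) ≈ 0.023
Since p ≈ 0.023 < α = 0.05, reject H0; the evidence is statistically significant.

-2.365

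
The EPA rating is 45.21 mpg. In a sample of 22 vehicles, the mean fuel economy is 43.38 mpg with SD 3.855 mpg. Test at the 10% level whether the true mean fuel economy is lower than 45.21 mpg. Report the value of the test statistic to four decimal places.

-2.2266

H0: μ = 45.21; H1: μ < 45.21 (one-sample t-test, left-tailed).
t = (x̄ − μ₀)/(s/√n) = (43.38 − 45.21)/(3.855/√22) = -2.2266
df = n − 1 = 21
p-value = P(T ≤ -2.2266) ≈ 0.019
Since p ≈ 0.019 < α = 0.1, reject H0; the evidence is statistically significant.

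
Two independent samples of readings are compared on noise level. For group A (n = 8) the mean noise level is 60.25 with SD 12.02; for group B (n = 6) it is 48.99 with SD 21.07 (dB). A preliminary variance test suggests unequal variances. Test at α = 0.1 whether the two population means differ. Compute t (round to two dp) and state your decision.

Let group 1 = group A, group 2 = group B. H0: μ_1 = μ_2; H1: μ_1 ≠ μ_2 (Welch's two-sample t-test, two-sided).
t = (x̄_1 − x̄_2)/√(s_1²/n_1 + s_2²/n_2) = (60.25 − 48.99)/√(12.02²/8 + 21.07²/6) = 1.17
Welch–Satterthwaite df ≈ 7.42
Two-sided p-value ≈ 0.277
Since p ≈ 0.277 > α = 0.1, fail to reject H0; the data do not provide sufficient evidence against H0.

t = 1.17; fail to reject H0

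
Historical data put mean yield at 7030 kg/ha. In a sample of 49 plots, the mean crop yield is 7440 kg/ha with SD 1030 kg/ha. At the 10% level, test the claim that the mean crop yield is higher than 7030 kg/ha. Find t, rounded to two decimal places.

H0: μ = 7030; H1: μ > 7030 (one-sample t-test, right-tailed).
t = (x̄ − μ₀)/(s/√n) = (7440 − 7030)/(1030/√49) = 2.79
df = n − 1 = 48
p-value = P(T ≥ 2.79) ≈ 0.0038
Since p ≈ 0.0038 < α = 0.1, reject H0; the evidence is statistically significant.

2.79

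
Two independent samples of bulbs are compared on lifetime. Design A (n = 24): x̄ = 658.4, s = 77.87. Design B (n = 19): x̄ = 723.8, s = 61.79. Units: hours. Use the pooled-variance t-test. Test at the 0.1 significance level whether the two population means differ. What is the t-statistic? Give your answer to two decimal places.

Let group 1 = design A, group 2 = design B. H0: μ_1 = μ_2; H1: μ_1 ≠ μ_2 (two-sample pooled-variance t-test, two-sided).
s_p² = [(24−1)·77.87² + (19−1)·61.79²]/(24+19−2) = 5077.81
t = (658.4 − 723.8)/√[5077.81·(1/24 + 1/19)] = -2.99
df = n₁ + n₂ − 2 = 41
Two-sided p-value ≈ 0.005
Since p ≈ 0.005 < α = 0.1, reject H0; the data support H1.

-2.99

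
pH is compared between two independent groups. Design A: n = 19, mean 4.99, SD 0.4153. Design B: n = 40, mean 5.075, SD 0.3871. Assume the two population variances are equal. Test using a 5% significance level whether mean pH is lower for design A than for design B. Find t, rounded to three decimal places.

Let group 1 = design A, group 2 = design B. H0: μ_1 = μ_2; H1: μ_1 < μ_2 (two-sample pooled-variance t-test, left-tailed).
s_p² = [(19−1)·0.4153² + (40−1)·0.3871²]/(19+40−2) = 0.156992
t = (4.99 − 5.075)/√[0.156992·(1/19 + 1/40)] = -0.770
df = n₁ + n₂ − 2 = 57
p-value = P(T ≤ -0.770) ≈ 0.222
Since p ≈ 0.222 > α = 0.05, fail to reject H0; the data do not provide sufficient evidence against H0.

-0.770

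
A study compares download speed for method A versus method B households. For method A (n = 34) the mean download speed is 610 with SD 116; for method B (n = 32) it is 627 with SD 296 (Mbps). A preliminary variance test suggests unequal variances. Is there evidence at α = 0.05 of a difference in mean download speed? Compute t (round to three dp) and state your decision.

Let group 1 = method A, group 2 = method B. H0: μ_1 = μ_2; H1: μ_1 ≠ μ_2 (Welch's two-sample t-test, two-sided).
t = (x̄_1 − x̄_2)/√(s_1²/n_1 + s_2²/n_2) = (610 − 627)/√(116²/34 + 296²/32) = -0.304
Welch–Satterthwaite df ≈ 39.83
Two-sided p-value ≈ 0.7630
Since p ≈ 0.7630 > α = 0.05, fail to reject H0; the data do not provide sufficient evidence against H0.

t = -0.304; fail to reject H0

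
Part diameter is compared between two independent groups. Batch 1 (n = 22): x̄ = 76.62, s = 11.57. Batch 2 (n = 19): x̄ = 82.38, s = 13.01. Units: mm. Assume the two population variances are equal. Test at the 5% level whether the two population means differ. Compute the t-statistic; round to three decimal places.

-1.501

Let group 1 = batch 1, group 2 = batch 2. H0: μ_1 = μ_2; H1: μ_1 ≠ μ_2 (two-sample pooled-variance t-test, two-sided).
s_p² = [(22−1)·11.57² + (19−1)·13.01²]/(22+19−2) = 150.201
t = (76.62 − 82.38)/√[150.201·(1/22 + 1/19)] = -1.501
df = n₁ + n₂ − 2 = 39
Two-sided p-value ≈ 0.1415
Since p ≈ 0.1415 > α = 0.05, fail to reject H0; the evidence is not statistically significant.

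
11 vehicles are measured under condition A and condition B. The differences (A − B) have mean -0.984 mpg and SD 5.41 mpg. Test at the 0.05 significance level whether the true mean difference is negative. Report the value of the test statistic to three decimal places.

H0: μ_d = 0; H1: μ_d < 0 (paired t-test on the differences, left-tailed).
t = d̄/(s_d/√n) = -0.984/(5.41/√11) = -0.603
df = n − 1 = 10
p-value = P(T ≤ -0.603) ≈ 0.280
Since p ≈ 0.280 > α = 0.05, fail to reject H0; the data do not provide sufficient evidence against H0.

-0.603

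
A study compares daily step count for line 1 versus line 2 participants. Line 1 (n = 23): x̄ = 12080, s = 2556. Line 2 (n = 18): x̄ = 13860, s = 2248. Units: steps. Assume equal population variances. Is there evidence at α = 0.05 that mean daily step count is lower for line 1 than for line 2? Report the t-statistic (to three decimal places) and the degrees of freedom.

Let group 1 = line 1, group 2 = line 2. H0: μ_1 = μ_2; H1: μ_1 < μ_2 (two-sample pooled-variance t-test, left-tailed).
s_p² = [(23−1)·2556² + (18−1)·2248²]/(23+18−2) = 5888170
t = (12080 − 13860)/√[5888170·(1/23 + 1/18)] = -2.331
df = n₁ + n₂ − 2 = 39
p-value = P(T ≤ -2.331) ≈ 0.0125
Since p ≈ 0.0125 < α = 0.05, reject H0; the data support H1.

t = -2.331, df = 39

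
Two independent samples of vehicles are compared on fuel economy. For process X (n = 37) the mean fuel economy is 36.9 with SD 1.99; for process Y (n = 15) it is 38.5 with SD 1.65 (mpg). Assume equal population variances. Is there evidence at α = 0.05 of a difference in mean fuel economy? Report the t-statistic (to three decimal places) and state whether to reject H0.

t = -2.750; reject H0

Let group 1 = process X, group 2 = process Y. H0: μ_1 = μ_2; H1: μ_1 ≠ μ_2 (two-sample pooled-variance t-test, two-sided).
s_p² = [(37−1)·1.99² + (15−1)·1.65²]/(37+15−2) = 3.61357
t = (36.9 − 38.5)/√[3.61357·(1/37 + 1/15)] = -2.750
df = n₁ + n₂ − 2 = 50
Two-sided p-value ≈ 0.008
Since p ≈ 0.008 < α = 0.05, reject H0; the evidence is statistically significant.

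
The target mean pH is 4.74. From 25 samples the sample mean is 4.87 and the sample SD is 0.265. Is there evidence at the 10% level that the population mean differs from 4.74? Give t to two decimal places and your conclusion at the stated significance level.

t = 2.45; reject H0

H0: μ = 4.74; H1: μ ≠ 4.74 (one-sample t-test, two-sided).
t = (x̄ − μ₀)/(s/√n) = (4.87 − 4.74)/(0.265/√25) = 2.45
df = n − 1 = 24
Two-sided p-value ≈ 0.022
Since p ≈ 0.022 < α = 0.1, reject H0; the evidence is statistically significant.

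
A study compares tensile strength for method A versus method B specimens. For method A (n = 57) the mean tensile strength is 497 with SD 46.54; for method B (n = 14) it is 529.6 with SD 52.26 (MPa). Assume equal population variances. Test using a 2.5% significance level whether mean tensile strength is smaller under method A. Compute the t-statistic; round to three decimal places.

-2.293

Let group 1 = method A, group 2 = method B. H0: μ_1 = μ_2; H1: μ_1 < μ_2 (two-sample pooled-variance t-test, left-tailed).
s_p² = [(57−1)·46.54² + (14−1)·52.26²]/(57+14−2) = 2272.45
t = (497 − 529.6)/√[2272.45·(1/57 + 1/14)] = -2.293
df = n₁ + n₂ − 2 = 69
p-value = P(T ≤ -2.293) ≈ 0.0125
Since p ≈ 0.0125 < α = 0.025, reject H0; the data support H1.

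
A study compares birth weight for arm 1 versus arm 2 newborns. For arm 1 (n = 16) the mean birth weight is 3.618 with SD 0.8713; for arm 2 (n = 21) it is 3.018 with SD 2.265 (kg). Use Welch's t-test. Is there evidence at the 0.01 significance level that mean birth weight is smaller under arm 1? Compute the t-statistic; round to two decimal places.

1.11

Let group 1 = arm 1, group 2 = arm 2. H0: μ_1 = μ_2; H1: μ_1 < μ_2 (Welch's two-sample t-test, left-tailed).
t = (x̄_1 − x̄_2)/√(s_1²/n_1 + s_2²/n_2) = (3.618 − 3.018)/√(0.8713²/16 + 2.265²/21) = 1.11
Welch–Satterthwaite df ≈ 27.16
p-value = P(T ≤ 1.11) ≈ 0.8618
Since p ≈ 0.8618 > α = 0.01, fail to reject H0; the data do not provide sufficient evidence against H0.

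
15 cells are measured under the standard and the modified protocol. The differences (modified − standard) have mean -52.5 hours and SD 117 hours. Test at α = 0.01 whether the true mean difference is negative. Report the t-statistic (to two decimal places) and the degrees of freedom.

t = -1.74, df = 14

H0: μ_d = 0; H1: μ_d < 0 (paired t-test on the differences, left-tailed).
t = d̄/(s_d/√n) = -52.5/(117/√15) = -1.74
df = n − 1 = 14
p-value = P(T ≤ -1.74) ≈ 0.0521
Since p ≈ 0.0521 > α = 0.01, fail to reject H0; the data do not provide sufficient evidence against H0.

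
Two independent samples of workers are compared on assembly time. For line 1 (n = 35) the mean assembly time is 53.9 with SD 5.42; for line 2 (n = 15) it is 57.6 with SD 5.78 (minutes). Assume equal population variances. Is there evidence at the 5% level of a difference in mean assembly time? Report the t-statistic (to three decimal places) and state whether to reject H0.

t = -2.169; reject H0

Let group 1 = line 1, group 2 = line 2. H0: μ_1 = μ_2; H1: μ_1 ≠ μ_2 (two-sample pooled-variance t-test, two-sided).
s_p² = [(35−1)·5.42² + (15−1)·5.78²]/(35+15−2) = 30.5524
t = (53.9 − 57.6)/√[30.5524·(1/35 + 1/15)] = -2.169
df = n₁ + n₂ − 2 = 48
Two-sided p-value ≈ 0.035
Since p ≈ 0.035 < α = 0.05, reject H0; the evidence is statistically significant.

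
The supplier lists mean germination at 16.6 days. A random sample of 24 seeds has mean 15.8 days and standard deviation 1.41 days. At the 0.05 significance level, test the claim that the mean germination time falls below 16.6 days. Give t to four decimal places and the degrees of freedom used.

H0: μ = 16.6; H1: μ < 16.6 (one-sample t-test, left-tailed).
t = (x̄ − μ₀)/(s/√n) = (15.8 − 16.6)/(1.41/√24) = -2.7796
df = n − 1 = 23
p-value = P(T ≤ -2.7796) ≈ 0.005
Since p ≈ 0.005 < α = 0.05, reject H0; the evidence is statistically significant.

t = -2.7796, df = 23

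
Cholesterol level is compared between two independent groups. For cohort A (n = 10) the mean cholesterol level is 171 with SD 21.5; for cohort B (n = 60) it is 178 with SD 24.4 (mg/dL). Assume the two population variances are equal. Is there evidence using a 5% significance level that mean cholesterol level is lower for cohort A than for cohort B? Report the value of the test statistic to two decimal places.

Let group 1 = cohort A, group 2 = cohort B. H0: μ_1 = μ_2; H1: μ_1 < μ_2 (two-sample pooled-variance t-test, left-tailed).
s_p² = [(10−1)·21.5² + (60−1)·24.4²]/(10+60−2) = 577.742
t = (171 − 178)/√[577.742·(1/10 + 1/60)] = -0.85
df = n₁ + n₂ − 2 = 68
p-value = P(T ≤ -0.85) ≈ 0.1984
Since p ≈ 0.1984 > α = 0.05, fail to reject H0; the evidence is not statistically significant.

-0.85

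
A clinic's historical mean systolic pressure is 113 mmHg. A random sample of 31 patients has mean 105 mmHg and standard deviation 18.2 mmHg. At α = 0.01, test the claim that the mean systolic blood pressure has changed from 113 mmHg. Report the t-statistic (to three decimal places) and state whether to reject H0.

t = -2.447; fail to reject H0

H0: μ = 113; H1: μ ≠ 113 (one-sample t-test, two-sided).
t = (x̄ − μ₀)/(s/√n) = (105 − 113)/(18.2/√31) = -2.447
df = n − 1 = 30
Two-sided p-value ≈ 0.0205
Since p ≈ 0.0205 > α = 0.01, fail to reject H0; the data do not provide sufficient evidence against H0.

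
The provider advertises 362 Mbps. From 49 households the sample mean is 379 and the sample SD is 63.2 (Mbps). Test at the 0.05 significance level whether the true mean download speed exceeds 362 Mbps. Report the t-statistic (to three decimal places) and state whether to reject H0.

H0: μ = 362; H1: μ > 362 (one-sample t-test, right-tailed).
t = (x̄ − μ₀)/(s/√n) = (379 − 362)/(63.2/√49) = 1.883
df = n − 1 = 48
p-value = P(T ≥ 1.883) ≈ 0.0329
Since p ≈ 0.0329 < α = 0.05, reject H0; the evidence is statistically significant.

t = 1.883; reject H0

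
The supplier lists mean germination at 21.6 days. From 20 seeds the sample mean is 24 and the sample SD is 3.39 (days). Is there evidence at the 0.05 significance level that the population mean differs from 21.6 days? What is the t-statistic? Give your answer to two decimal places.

3.17

H0: μ = 21.6; H1: μ ≠ 21.6 (one-sample t-test, two-sided).
t = (x̄ − μ₀)/(s/√n) = (24 − 21.6)/(3.39/√20) = 3.17
df = n − 1 = 19
Two-sided p-value ≈ 0.005
Since p ≈ 0.005 < α = 0.05, reject H0; the data support H1.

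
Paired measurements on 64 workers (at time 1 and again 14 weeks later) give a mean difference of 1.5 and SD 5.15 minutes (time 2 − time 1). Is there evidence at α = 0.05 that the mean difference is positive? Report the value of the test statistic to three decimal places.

2.330

H0: μ_d = 0; H1: μ_d > 0 (paired t-test on the differences, right-tailed).
t = d̄/(s_d/√n) = 1.5/(5.15/√64) = 2.330
df = n − 1 = 63
p-value = P(T ≥ 2.330) ≈ 0.0115
Since p ≈ 0.0115 < α = 0.05, reject H0; the data support H1.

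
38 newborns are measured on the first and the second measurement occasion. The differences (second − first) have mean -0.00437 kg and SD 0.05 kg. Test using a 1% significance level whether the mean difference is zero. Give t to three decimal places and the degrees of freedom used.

t = -0.539, df = 37

H0: μ_d = 0; H1: μ_d ≠ 0 (paired t-test on the differences, two-sided).
t = d̄/(s_d/√n) = -0.00437/(0.05/√38) = -0.539
df = n − 1 = 37
Two-sided p-value ≈ 0.593
Since p ≈ 0.593 > α = 0.01, fail to reject H0; the data do not provide sufficient evidence against H0.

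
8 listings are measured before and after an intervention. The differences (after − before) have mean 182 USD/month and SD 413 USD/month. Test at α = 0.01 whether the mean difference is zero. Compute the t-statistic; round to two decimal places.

H0: μ_d = 0; H1: μ_d ≠ 0 (paired t-test on the differences, two-sided).
t = d̄/(s_d/√n) = 182/(413/√8) = 1.25
df = n − 1 = 7
Two-sided p-value ≈ 0.253
Since p ≈ 0.253 > α = 0.01, fail to reject H0; the data do not provide sufficient evidence against H0.

1.25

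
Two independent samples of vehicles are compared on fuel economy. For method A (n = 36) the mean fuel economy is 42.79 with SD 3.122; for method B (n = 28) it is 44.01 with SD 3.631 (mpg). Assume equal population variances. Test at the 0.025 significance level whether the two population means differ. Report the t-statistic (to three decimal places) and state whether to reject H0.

Let group 1 = method A, group 2 = method B. H0: μ_1 = μ_2; H1: μ_1 ≠ μ_2 (two-sample pooled-variance t-test, two-sided).
s_p² = [(36−1)·3.122² + (28−1)·3.631²]/(36+28−2) = 11.2438
t = (42.79 − 44.01)/√[11.2438·(1/36 + 1/28)] = -1.444
df = n₁ + n₂ − 2 = 62
Two-sided p-value ≈ 0.154
Since p ≈ 0.154 > α = 0.025, fail to reject H0; the data do not provide sufficient evidence against H0.

t = -1.444; fail to reject H0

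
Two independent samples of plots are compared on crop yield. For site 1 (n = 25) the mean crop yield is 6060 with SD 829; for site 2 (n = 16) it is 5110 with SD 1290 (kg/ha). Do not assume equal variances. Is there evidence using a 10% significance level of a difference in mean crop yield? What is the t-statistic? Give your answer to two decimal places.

2.62

Let group 1 = site 1, group 2 = site 2. H0: μ_1 = μ_2; H1: μ_1 ≠ μ_2 (Welch's two-sample t-test, two-sided).
t = (x̄_1 − x̄_2)/√(s_1²/n_1 + s_2²/n_2) = (6060 − 5110)/√(829²/25 + 1290²/16) = 2.62
Welch–Satterthwaite df ≈ 22.97
Two-sided p-value ≈ 0.0153
Since p ≈ 0.0153 < α = 0.1, reject H0; the evidence is statistically significant.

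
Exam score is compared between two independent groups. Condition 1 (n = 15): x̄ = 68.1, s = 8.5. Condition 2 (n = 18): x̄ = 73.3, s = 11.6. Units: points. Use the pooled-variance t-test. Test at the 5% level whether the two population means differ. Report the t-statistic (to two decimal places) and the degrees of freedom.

t = -1.44, df = 31

Let group 1 = condition 1, group 2 = condition 2. H0: μ_1 = μ_2; H1: μ_1 ≠ μ_2 (two-sample pooled-variance t-test, two-sided).
s_p² = [(15−1)·8.5² + (18−1)·11.6²]/(15+18−2) = 106.42
t = (68.1 − 73.3)/√[106.42·(1/15 + 1/18)] = -1.44
df = n₁ + n₂ − 2 = 31
Two-sided p-value ≈ 0.1594
Since p ≈ 0.1594 > α = 0.05, fail to reject H0; the data do not provide sufficient evidence against H0.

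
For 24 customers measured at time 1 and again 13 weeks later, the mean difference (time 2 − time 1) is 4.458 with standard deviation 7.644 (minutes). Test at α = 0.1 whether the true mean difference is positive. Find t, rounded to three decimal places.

H0: μ_d = 0; H1: μ_d > 0 (paired t-test on the differences, right-tailed).
t = d̄/(s_d/√n) = 4.458/(7.644/√24) = 2.857
df = n − 1 = 23
p-value = P(T ≥ 2.857) ≈ 0.004
Since p ≈ 0.004 < α = 0.1, reject H0; the evidence is statistically significant.

2.857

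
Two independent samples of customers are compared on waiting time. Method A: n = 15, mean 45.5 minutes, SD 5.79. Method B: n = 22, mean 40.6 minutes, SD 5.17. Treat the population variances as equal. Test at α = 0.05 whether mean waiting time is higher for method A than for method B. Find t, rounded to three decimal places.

2.697

Let group 1 = method A, group 2 = method B. H0: μ_1 = μ_2; H1: μ_1 > μ_2 (two-sample pooled-variance t-test, right-tailed).
s_p² = [(15−1)·5.79² + (22−1)·5.17²]/(15+22−2) = 29.447
t = (45.5 − 40.6)/√[29.447·(1/15 + 1/22)] = 2.697
df = n₁ + n₂ − 2 = 35
p-value = P(T ≥ 2.697) ≈ 0.005
Since p ≈ 0.005 < α = 0.05, reject H0; the data support H1.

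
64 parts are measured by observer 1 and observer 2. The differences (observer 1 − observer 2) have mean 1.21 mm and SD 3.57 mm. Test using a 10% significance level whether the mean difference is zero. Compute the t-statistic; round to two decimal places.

H0: μ_d = 0; H1: μ_d ≠ 0 (paired t-test on the differences, two-sided).
t = d̄/(s_d/√n) = 1.21/(3.57/√64) = 2.71
df = n − 1 = 63
Two-sided p-value ≈ 0.009
Since p ≈ 0.009 < α = 0.1, reject H0; the evidence is statistically significant.

2.71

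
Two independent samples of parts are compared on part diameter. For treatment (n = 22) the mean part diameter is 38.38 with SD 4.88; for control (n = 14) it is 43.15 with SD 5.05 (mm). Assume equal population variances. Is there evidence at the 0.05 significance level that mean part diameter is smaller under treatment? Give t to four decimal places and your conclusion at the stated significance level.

Let group 1 = treatment, group 2 = control. H0: μ_1 = μ_2; H1: μ_1 < μ_2 (two-sample pooled-variance t-test, left-tailed).
s_p² = [(22−1)·4.88² + (14−1)·5.05²]/(22+14−2) = 24.4598
t = (38.38 − 43.15)/√[24.4598·(1/22 + 1/14)] = -2.8211
df = n₁ + n₂ − 2 = 34
p-value = P(T ≤ -2.8211) ≈ 0.0040
Since p ≈ 0.0040 < α = 0.05, reject H0; the data support H1.

t = -2.8211; reject H0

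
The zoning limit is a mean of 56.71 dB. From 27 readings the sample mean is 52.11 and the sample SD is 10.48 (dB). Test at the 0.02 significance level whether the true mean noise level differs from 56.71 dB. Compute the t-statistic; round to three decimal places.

H0: μ = 56.71; H1: μ ≠ 56.71 (one-sample t-test, two-sided).
t = (x̄ − μ₀)/(s/√n) = (52.11 − 56.71)/(10.48/√27) = -2.281
df = n − 1 = 26
Two-sided p-value ≈ 0.0310
Since p ≈ 0.0310 > α = 0.02, fail to reject H0; the evidence is not statistically significant.

-2.281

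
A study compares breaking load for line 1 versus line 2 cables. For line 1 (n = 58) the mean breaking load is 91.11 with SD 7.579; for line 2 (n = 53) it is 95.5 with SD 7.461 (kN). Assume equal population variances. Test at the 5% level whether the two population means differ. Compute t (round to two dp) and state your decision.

t = -3.07; reject H0

Let group 1 = line 1, group 2 = line 2. H0: μ_1 = μ_2; H1: μ_1 ≠ μ_2 (two-sample pooled-variance t-test, two-sided).
s_p² = [(58−1)·7.579² + (53−1)·7.461²]/(58+53−2) = 56.5946
t = (91.11 − 95.5)/√[56.5946·(1/58 + 1/53)] = -3.07
df = n₁ + n₂ − 2 = 109
Two-sided p-value ≈ 0.003
Since p ≈ 0.003 < α = 0.05, reject H0; the data support H1.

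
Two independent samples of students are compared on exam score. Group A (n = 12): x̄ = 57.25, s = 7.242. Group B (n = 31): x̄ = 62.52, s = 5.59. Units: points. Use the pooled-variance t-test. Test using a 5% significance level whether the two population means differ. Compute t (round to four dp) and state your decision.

t = -2.5505; reject H0

Let group 1 = group A, group 2 = group B. H0: μ_1 = μ_2; H1: μ_1 ≠ μ_2 (two-sample pooled-variance t-test, two-sided).
s_p² = [(12−1)·7.242² + (31−1)·5.59²]/(12+31−2) = 36.9355
t = (57.25 − 62.52)/√[36.9355·(1/12 + 1/31)] = -2.5505
df = n₁ + n₂ − 2 = 41
Two-sided p-value ≈ 0.0146
Since p ≈ 0.0146 < α = 0.05, reject H0; the evidence is statistically significant.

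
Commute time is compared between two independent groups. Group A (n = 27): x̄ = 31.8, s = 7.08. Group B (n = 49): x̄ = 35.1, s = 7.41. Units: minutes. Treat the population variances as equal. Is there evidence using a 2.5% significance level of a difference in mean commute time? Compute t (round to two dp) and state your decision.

t = -1.89; fail to reject H0

Let group 1 = group A, group 2 = group B. H0: μ_1 = μ_2; H1: μ_1 ≠ μ_2 (two-sample pooled-variance t-test, two-sided).
s_p² = [(27−1)·7.08² + (49−1)·7.41²]/(27+49−2) = 53.228
t = (31.8 − 35.1)/√[53.228·(1/27 + 1/49)] = -1.89
df = n₁ + n₂ − 2 = 74
Two-sided p-value ≈ 0.063
Since p ≈ 0.063 > α = 0.025, fail to reject H0; the evidence is not statistically significant.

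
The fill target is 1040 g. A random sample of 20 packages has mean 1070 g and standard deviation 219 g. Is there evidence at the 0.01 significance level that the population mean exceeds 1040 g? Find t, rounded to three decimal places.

H0: μ = 1040; H1: μ > 1040 (one-sample t-test, right-tailed).
t = (x̄ − μ₀)/(s/√n) = (1070 − 1040)/(219/√20) = 0.613
df = n − 1 = 19
p-value = P(T ≥ 0.613) ≈ 0.274
Since p ≈ 0.274 > α = 0.01, fail to reject H0; the evidence is not statistically significant.

0.613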